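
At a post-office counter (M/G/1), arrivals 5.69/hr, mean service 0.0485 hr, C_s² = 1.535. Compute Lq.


ρ = λ·E[S] = 5.69·0.0485 = 0.2760
Lq = ρ²(1+C_s²)/(2(1−ρ)) = 0.07616·(1+1.535)/(2·0.7240)
= 0.07616·2.5350/1.4481 = 0.13332

Final: 0.13332


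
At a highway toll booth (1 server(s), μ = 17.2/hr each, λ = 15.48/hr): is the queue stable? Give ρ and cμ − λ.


Total capacity cμ = 1·17.2 = 17.20/hr
ρ = λ/(cμ) = 15.48/17.20 = 0.9000
Stable ⇔ ρ < 1: YES
Spare capacity = cμ − λ = 17.20 − 15.48 = 1.72/hr

Final: ρ = 0.9000; stable; margin = 1.72/hr


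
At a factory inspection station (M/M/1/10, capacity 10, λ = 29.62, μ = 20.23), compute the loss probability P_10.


ρ = λ/μ = 29.62/20.23 = 1.4642
P_K = (1−ρ)ρ^K/(1−ρ^(K+1)) = (-0.4642·45.278467)/(1 − 66.295017)
= -21.016550/-65.295017 = 0.321871

Final: 0.321871


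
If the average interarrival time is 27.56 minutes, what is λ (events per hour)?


λ = 1/(interarrival time) in consistent units.
1 hour = 60 min, so λ = 60/27.56 = 2.1771 per hour

Final: 2.1771 /hr


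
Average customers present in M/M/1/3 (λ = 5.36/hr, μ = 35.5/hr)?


ρ = 5.36/35.5 = 0.1510
L = ρ[1 − (K+1)ρ^K + Kρ^(K+1)] / [(1−ρ)(1−ρ^(K+1))]
Numerator: 0.1510·(1 − 4·0.003442 + 3·0.0005197) = 0.149143
Denominator: (0.8490)·(0.999480) = 0.848573
L = 0.149143/0.848573 = 0.1758

Final: 0.1758


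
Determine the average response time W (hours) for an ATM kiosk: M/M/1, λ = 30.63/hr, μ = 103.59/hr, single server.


W = 1/(μ−λ) = 1/(103.59 − 30.63) = 1/72.96 = 0.01371 hr

Final: 0.01371 hr


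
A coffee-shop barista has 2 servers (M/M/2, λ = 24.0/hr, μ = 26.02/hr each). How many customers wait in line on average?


a = λ/μ = 0.9224; ρ = a/2 = 0.4612
P₀ = 0.368753
Lq = P₀·a^c·ρ / (c!·(1−ρ)²) = 0.368753·0.85076·0.4612/(2·0.29032)
= 0.24918

Final: 0.24918


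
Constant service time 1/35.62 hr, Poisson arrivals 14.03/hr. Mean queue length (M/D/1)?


ρ = 14.03/35.62 = 0.3939
M/D/1: Lq = ρ²/(2(1−ρ)) = 0.1551/(2·0.6061) = 0.12798

Final: 0.12798


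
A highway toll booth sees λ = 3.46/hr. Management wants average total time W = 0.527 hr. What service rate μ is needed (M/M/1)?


W = 1/(μ−λ) ⇒ μ − λ = 1/W = 1/0.527 = 1.8975
μ = λ + 1/W = 3.46 + 1.8975 = 5.3575 per hr

Final: 5.3575 /hr


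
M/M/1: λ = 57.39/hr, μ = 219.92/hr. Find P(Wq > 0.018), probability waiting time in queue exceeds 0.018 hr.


ρ = 57.39/219.92 = 0.2610
P(Wq > t) = ρ·e^{−(μ−λ)t} = 0.2610·e^{−2.9255}
= 0.2610·0.053636 = 0.013997

Final: 0.013997


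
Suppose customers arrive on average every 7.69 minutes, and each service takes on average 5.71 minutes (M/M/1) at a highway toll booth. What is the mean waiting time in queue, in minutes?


λ = 60/7.69 = 7.8023 /hr
μ = 60/5.71 = 10.5079 /hr
ρ = λ/μ = 7.8023/10.5079 = 0.7425
Wq = ρ/(μ−λ) = 0.7425/(10.5079−7.8023) = 0.27445 hr
In minutes: 0.27445·60 = 16.467 min

Final: 16.467 min


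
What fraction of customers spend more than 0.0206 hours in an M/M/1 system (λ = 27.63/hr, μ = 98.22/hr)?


W ~ Exponential(μ−λ) for M/M/1.
μ − λ = 98.22 − 27.63 = 70.5900
P(W > t) = e^{−(μ−λ)t} = e^{−1.4542} = 0.233598

Final: 0.233598


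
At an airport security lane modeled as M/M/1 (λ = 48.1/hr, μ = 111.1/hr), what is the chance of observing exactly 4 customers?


ρ = 48.1/111.1 = 0.4329
P_n = (1−ρ)·ρ^n = (1 − 0.4329)·0.4329^4 = 0.5671·0.035134 = 0.019923

Final: 0.019923


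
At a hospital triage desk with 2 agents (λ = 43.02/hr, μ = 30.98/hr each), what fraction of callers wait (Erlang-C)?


a = λ/μ = 1.3886; ρ = a/2 = 0.6943
P₀ = 0.180415 (from M/M/c formula)
C(c,a) = [a^c/(c!(1−ρ))]·P₀ = [1.92832/(2·0.3057)]·0.180415
= 3.15413·0.180415 = 0.569053

Final: 0.569053


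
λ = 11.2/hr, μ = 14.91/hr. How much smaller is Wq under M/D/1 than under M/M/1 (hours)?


ρ = 11.2/14.91 = 0.7512
Wq(M/M/1) = ρ/(μ−λ) = 0.7512/3.71 = 0.20247 hr
Wq(M/D/1) = ρ/(2(μ−λ)) = 0.10124 hr
Savings = 0.20247 − 0.10124 = 0.10124 hr

Final: 0.10124 hr


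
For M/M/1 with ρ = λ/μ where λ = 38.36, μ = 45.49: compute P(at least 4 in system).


ρ = 38.36/45.49 = 0.8433
P(N ≥ n) = ρ^n = 0.8433^4 = 0.505651

Final: 0.505651


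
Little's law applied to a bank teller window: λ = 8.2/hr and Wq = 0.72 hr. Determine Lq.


Lq = λWq = 8.2·0.72 = 5.9040

Final: 5.9040


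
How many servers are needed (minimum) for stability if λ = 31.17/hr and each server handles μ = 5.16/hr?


Stability requires cμ > λ ⇔ c > λ/μ.
λ/μ = 31.17/5.16 = 6.0407
Minimum integer c = ⌊6.0407⌋ + 1 = 7
Check: 7·5.16 = 36.12 > 31.17, while 6·5.16 = 30.96 ≤ 31.17

Final: 7 servers


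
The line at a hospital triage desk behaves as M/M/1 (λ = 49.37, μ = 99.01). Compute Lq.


ρ = 49.37/99.01 = 0.4986
Lq = ρ²/(1−ρ) = 0.2486/0.5014 = 0.4959

Final: 0.4959


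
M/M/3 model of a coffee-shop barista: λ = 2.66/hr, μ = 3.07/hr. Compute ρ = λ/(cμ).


ρ = λ/(cμ) = 2.66/(3·3.07) = 2.66/9.21 = 0.2888

Final: 0.2888


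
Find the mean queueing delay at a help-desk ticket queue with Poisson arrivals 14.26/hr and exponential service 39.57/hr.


ρ = 14.26/39.57 = 0.3604
Wq = ρ/(μ−λ) = 0.3604/(39.57 − 14.26) = 0.3604/25.31 = 0.01424 hr

Final: 0.01424 hr


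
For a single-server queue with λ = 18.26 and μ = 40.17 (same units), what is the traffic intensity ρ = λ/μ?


ρ = λ/μ = 18.26/40.17 = 0.4546

Final: 0.4546


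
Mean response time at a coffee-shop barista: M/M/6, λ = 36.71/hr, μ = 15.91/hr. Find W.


a = 2.3074; ρ = 0.3846; P₀ = 0.099175
Lq = P₀·a^c·ρ/(c!(1−ρ)²) = 0.02110
Wq = Lq/λ = 0.02110/36.71 = 0.0005749 hr
W = Wq + 1/μ = 0.0005749 + 0.06285 = 0.06343 hr

Final: 0.06343 hr


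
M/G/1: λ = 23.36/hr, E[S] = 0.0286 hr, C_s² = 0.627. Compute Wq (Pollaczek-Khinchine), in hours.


ρ = λ·E[S] = 23.36·0.0286 = 0.6681
E[S²] = E[S]²(1+C_s²) = 0.0286²·(1+0.627) = 0.001331
Wq = λ·E[S²]/(2(1−ρ)) = 23.36·0.001331/(2·0.3319) = 0.04683 hr

Final: 0.04683 hr


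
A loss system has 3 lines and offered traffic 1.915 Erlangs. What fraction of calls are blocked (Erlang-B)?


B(c,a) = (a^c/c!) / Σ_{k=0}^{c} a^k/k!
a^3/3! = 1.170456
Σ terms (k=0..3): 1.00000 + 1.91500 + 1.83361 + 1.17046 = 5.919068
B = 1.170456/5.919068 = 0.197743

Final: 0.197743


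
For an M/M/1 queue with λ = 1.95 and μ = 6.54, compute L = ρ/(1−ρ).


ρ = λ/μ = 1.95/6.54 = 0.2982
L = ρ/(1−ρ) = 0.2982/(1 − 0.2982) = 0.2982/0.7018 = 0.4248

Final: 0.4248


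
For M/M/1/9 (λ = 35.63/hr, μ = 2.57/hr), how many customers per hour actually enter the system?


ρ = 13.8638; P_K = (1−ρ)ρ^9/(1−ρ^10) = 0.927870
λ_eff = λ(1 − P_K) = 35.63·(1 − 0.927870) = 35.63·0.072130 = 2.5700 /hr

Final: 2.5700 /hr


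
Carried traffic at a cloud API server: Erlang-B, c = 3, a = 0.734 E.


B(3,0.734) = 0.031851 (Erlang-B)
Carried load = a(1 − B) = 0.734·(1 − 0.031851) = 0.734·0.968149 = 0.7106 E

Final: 0.7106 Erlangs


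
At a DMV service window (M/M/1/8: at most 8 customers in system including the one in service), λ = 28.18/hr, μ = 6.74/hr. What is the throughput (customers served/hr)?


ρ = 4.1810; P_K = (1−ρ)ρ^8/(1−ρ^9) = 0.760825
λ_eff = λ(1 − P_K) = 28.18·(1 − 0.760825) = 28.18·0.239175 = 6.7399 /hr

Final: 6.7399 /hr


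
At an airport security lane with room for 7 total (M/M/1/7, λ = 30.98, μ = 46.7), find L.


ρ = 30.98/46.7 = 0.6634
L = ρ[1 − (K+1)ρ^K + Kρ^(K+1)] / [(1−ρ)(1−ρ^(K+1))]
Numerator: 0.6634·(1 − 8·0.056539 + 7·0.037507) = 0.537497
Denominator: (0.3366)·(0.962493) = 0.323991
L = 0.537497/0.323991 = 1.6590

Final: 1.6590


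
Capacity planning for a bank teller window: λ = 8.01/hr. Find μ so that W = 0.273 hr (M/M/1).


W = 1/(μ−λ) ⇒ μ − λ = 1/W = 1/0.273 = 3.6630
μ = λ + 1/W = 8.01 + 3.6630 = 11.6730 per hr

Final: 11.6730 /hr


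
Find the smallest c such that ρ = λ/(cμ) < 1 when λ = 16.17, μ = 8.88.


Stability requires cμ > λ ⇔ c > λ/μ.
λ/μ = 16.17/8.88 = 1.8209
Minimum integer c = ⌊1.8209⌋ + 1 = 2
Check: 2·8.88 = 17.76 > 16.17, while 1·8.88 = 8.88 ≤ 16.17

Final: 2 servers


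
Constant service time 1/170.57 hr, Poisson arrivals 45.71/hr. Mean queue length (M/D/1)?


ρ = 45.71/170.57 = 0.2680
M/D/1: Lq = ρ²/(2(1−ρ)) = 0.07182/(2·0.7320) = 0.04905

Final: 0.04905


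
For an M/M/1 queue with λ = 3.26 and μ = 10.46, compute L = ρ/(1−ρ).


ρ = λ/μ = 3.26/10.46 = 0.3117
L = ρ/(1−ρ) = 0.3117/(1 − 0.3117) = 0.3117/0.6883 = 0.4528

Final: 0.4528


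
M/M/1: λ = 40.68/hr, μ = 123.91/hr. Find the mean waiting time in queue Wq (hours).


ρ = 40.68/123.91 = 0.3283
Wq = ρ/(μ−λ) = 0.3283/(123.91 − 40.68) = 0.3283/83.23 = 0.003945 hr

Final: 0.003945 hr


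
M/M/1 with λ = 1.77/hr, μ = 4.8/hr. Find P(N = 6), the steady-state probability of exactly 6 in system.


ρ = 1.77/4.8 = 0.3688
P_n = (1−ρ)·ρ^n = (1 − 0.3688)·0.3688^6 = 0.6312·0.002514 = 0.001587

Final: 0.001587


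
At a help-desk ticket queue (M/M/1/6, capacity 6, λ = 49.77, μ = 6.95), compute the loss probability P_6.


ρ = λ/μ = 49.77/6.95 = 7.1612
P_K = (1−ρ)ρ^K/(1−ρ^(K+1)) = (-6.1612·134864.304459)/(1 − 965783.659415)
= -830919.354956/-965782.659415 = 0.860359

Final: 0.860359


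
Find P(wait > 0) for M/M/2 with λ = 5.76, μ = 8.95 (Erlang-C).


a = λ/μ = 0.6436; ρ = a/2 = 0.3218
P₀ = 0.513102 (from M/M/c formula)
C(c,a) = [a^c/(c!(1−ρ))]·P₀ = [0.41419/(2·0.6782)]·0.513102
= 0.30535·0.513102 = 0.156678

Final: 0.156678


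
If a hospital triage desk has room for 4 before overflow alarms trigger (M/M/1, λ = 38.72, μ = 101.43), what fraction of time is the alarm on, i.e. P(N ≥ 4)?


ρ = 38.72/101.43 = 0.3817
P(N ≥ n) = ρ^n = 0.3817^4 = 0.021236

Final: 0.021236


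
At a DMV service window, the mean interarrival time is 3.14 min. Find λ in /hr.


λ = 1/(interarrival time) in consistent units.
1 hour = 60 min, so λ = 60/3.14 = 19.1083 per hour

Final: 19.1083 /hr


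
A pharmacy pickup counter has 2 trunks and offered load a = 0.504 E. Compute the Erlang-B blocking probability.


B(c,a) = (a^c/c!) / Σ_{k=0}^{c} a^k/k!
a^2/2! = 0.127008
Σ terms (k=0..2): 1.00000 + 0.50400 + 0.12701 = 1.631008
B = 0.127008/1.631008 = 0.077871

Final: 0.077871


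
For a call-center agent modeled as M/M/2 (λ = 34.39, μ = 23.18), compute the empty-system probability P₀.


a = λ/μ = 34.39/23.18 = 1.4836; ρ = a/c = 0.7418
Σ_{k=0}^{1} a^k/k! (terms k=0..1) = 1.00000 + 1.48361 = 2.48361
Tail: a^2/(2!(1−ρ)) = 2.20109/(2·0.2582) = 4.26243
P₀ = 1/(2.48361 + 4.26243) = 1/6.74603 = 0.148235

Final: 0.148235


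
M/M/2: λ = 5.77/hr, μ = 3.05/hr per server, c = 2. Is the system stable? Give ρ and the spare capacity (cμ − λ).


Total capacity cμ = 2·3.05 = 6.10/hr
ρ = λ/(cμ) = 5.77/6.10 = 0.9459
Stable ⇔ ρ < 1: YES
Spare capacity = cμ − λ = 6.10 − 5.77 = 0.33/hr

Final: ρ = 0.9459; stable; margin = 0.33/hr


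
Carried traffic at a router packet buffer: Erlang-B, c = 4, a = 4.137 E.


B(4,4.137) = 0.323736 (Erlang-B)
Carried load = a(1 − B) = 4.137·(1 − 0.323736) = 4.137·0.676264 = 2.7977 E

Final: 2.7977 Erlangs


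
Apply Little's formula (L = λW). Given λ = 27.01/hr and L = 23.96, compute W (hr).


W = L/λ = 23.96/27.01 = 0.8871 hr

Final: 0.8871 hr


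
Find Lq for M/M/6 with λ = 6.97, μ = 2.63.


a = λ/μ = 2.6502; ρ = a/6 = 0.4417
P₀ = 0.070072
Lq = P₀·a^c·ρ / (c!·(1−ρ)²) = 0.070072·346.46724·0.4417/(720·0.31170)
= 0.04778

Final: 0.04778


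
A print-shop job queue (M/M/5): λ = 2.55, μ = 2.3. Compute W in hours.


a = 1.1087; ρ = 0.2217; P₀ = 0.329888
Lq = P₀·a^c·ρ/(c!(1−ρ)²) = 0.001686
Wq = Lq/λ = 0.001686/2.55 = 0.0006611 hr
W = Wq + 1/μ = 0.0006611 + 0.43478 = 0.43544 hr

Final: 0.43544 hr


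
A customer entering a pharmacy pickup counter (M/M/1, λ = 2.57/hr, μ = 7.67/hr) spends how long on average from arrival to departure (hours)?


W = 1/(μ−λ) = 1/(7.67 − 2.57) = 1/5.10 = 0.1961 hr

Final: 0.1961 hr


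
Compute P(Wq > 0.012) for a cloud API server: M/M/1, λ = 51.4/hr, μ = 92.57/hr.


ρ = 51.4/92.57 = 0.5553
P(Wq > t) = ρ·e^{−(μ−λ)t} = 0.5553·e^{−0.4940}
= 0.5553·0.610156 = 0.338793

Final: 0.338793


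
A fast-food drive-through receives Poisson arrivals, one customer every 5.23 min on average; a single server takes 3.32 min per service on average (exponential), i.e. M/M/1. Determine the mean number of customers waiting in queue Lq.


λ = 60/5.23 = 11.4723 /hr
μ = 60/3.32 = 18.0723 /hr
ρ = λ/μ = 11.4723/18.0723 = 0.6348
Lq = ρ²/(1−ρ) = 0.4030/0.3652 = 1.1034

Final: 1.1034


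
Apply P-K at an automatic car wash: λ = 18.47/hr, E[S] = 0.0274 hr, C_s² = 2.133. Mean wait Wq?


ρ = λ·E[S] = 18.47·0.0274 = 0.5061
E[S²] = E[S]²(1+C_s²) = 0.0274²·(1+2.133) = 0.002352
Wq = λ·E[S²]/(2(1−ρ)) = 18.47·0.002352/(2·0.4939) = 0.04398 hr

Final: 0.04398 hr


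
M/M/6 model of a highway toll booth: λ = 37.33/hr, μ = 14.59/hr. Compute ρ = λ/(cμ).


ρ = λ/(cμ) = 37.33/(6·14.59) = 37.33/87.54 = 0.4264

Final: 0.4264


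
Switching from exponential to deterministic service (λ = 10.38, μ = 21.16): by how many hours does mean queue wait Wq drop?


ρ = 10.38/21.16 = 0.4905
Wq(M/M/1) = ρ/(μ−λ) = 0.4905/10.78 = 0.04551 hr
Wq(M/D/1) = ρ/(2(μ−λ)) = 0.02275 hr
Savings = 0.04551 − 0.02275 = 0.02275 hr

Final: 0.02275 hr


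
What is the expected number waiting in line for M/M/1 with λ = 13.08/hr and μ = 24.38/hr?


ρ = 13.08/24.38 = 0.5365
Lq = ρ²/(1−ρ) = 0.2878/0.4635 = 0.6210

Final: 0.6210


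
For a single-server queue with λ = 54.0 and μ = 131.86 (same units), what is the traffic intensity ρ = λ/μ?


ρ = λ/μ = 54.0/131.86 = 0.4095

Final: 0.4095


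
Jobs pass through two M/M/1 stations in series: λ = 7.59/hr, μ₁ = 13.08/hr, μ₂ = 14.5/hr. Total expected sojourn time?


Each node sees arrival rate λ = 7.59/hr (tandem ⇒ throughput preserved).
W₁ = 1/(μ₁−λ) = 1/(13.08−7.59) = 0.18215 hr
W₂ = 1/(μ₂−λ) = 1/(14.5−7.59) = 0.14472 hr
W_total = W₁ + W₂ = 0.18215 + 0.14472 = 0.32687 hr

Final: 0.32687 hr


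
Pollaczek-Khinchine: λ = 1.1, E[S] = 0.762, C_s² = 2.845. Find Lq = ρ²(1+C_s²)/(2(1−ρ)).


ρ = λ·E[S] = 1.1·0.762 = 0.8382
Lq = ρ²(1+C_s²)/(2(1−ρ)) = 0.7026·(1+2.845)/(2·0.1618)
= 0.7026·3.8450/0.3236 = 8.34801

Final: 8.34801


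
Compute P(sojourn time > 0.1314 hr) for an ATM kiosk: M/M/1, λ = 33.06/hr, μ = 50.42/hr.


W ~ Exponential(μ−λ) for M/M/1.
μ − λ = 50.42 − 33.06 = 17.3600
P(W > t) = e^{−(μ−λ)t} = e^{−2.2811} = 0.102171

Final: 0.102171


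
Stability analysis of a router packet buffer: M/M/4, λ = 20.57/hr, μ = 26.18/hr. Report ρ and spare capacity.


Total capacity cμ = 4·26.18 = 104.72/hr
ρ = λ/(cμ) = 20.57/104.72 = 0.1964
Stable ⇔ ρ < 1: YES
Spare capacity = cμ − λ = 104.72 − 20.57 = 84.15/hr

Final: ρ = 0.1964; stable; margin = 84.15/hr


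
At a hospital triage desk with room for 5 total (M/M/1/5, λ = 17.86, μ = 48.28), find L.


ρ = 17.86/48.28 = 0.3699
L = ρ[1 − (K+1)ρ^K + Kρ^(K+1)] / [(1−ρ)(1−ρ^(K+1))]
Numerator: 0.3699·(1 − 6·0.006927 + 5·0.002563) = 0.359290
Denominator: (0.6301)·(0.997437) = 0.628460
L = 0.359290/0.628460 = 0.5717

Final: 0.5717


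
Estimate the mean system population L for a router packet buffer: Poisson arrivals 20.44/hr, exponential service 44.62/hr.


ρ = λ/μ = 20.44/44.62 = 0.4581
L = ρ/(1−ρ) = 0.4581/(1 − 0.4581) = 0.4581/0.5419 = 0.8453

Final: 0.8453


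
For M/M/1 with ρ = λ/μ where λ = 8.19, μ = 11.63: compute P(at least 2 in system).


ρ = 8.19/11.63 = 0.7042
P(N ≥ n) = ρ^n = 0.7042^2 = 0.495916

Final: 0.495916


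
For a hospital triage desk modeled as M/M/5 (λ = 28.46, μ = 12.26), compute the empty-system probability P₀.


a = λ/μ = 28.46/12.26 = 2.3214; ρ = a/c = 0.4643
Σ_{k=0}^{4} a^k/k! (terms k=0..4) = 1.00000 + 2.32137 + 2.69438 + 2.08488 + 1.20995 = 9.31058
Tail: a^5/(5!(1−ρ)) = 67.40966/(120·0.5357) = 1.04857
P₀ = 1/(9.31058 + 1.04857) = 1/10.35915 = 0.096533

Final: 0.096533


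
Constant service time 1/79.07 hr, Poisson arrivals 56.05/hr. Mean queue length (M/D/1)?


ρ = 56.05/79.07 = 0.7089
M/D/1: Lq = ρ²/(2(1−ρ)) = 0.5025/(2·0.2911) = 0.86299

Final: 0.86299


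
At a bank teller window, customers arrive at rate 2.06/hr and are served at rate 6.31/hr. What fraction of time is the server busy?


ρ = λ/μ = 2.06/6.31 = 0.3265

Final: 0.3265


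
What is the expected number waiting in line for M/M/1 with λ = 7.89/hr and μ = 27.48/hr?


ρ = 7.89/27.48 = 0.2871
Lq = ρ²/(1−ρ) = 0.08244/0.7129 = 0.1156

Final: 0.1156


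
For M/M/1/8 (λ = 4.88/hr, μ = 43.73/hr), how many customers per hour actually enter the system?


ρ = 0.1116; P_K = (1−ρ)ρ^8/(1−ρ^9) = 0.00000002137
λ_eff = λ(1 − P_K) = 4.88·(1 − 0.00000002137) = 4.88·1.000000 = 4.8800 /hr

Final: 4.8800 /hr


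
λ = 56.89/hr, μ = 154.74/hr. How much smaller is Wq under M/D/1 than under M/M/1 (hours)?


ρ = 56.89/154.74 = 0.3676
Wq(M/M/1) = ρ/(μ−λ) = 0.3676/97.85 = 0.003757 hr
Wq(M/D/1) = ρ/(2(μ−λ)) = 0.001879 hr
Savings = 0.003757 − 0.001879 = 0.001879 hr

Final: 0.001879 hr


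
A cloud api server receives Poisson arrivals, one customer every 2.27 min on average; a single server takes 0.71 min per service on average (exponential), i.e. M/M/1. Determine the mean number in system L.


λ = 60/2.27 = 26.4317 /hr
μ = 60/0.71 = 84.5070 /hr
ρ = λ/μ = 26.4317/84.5070 = 0.3128
L = ρ/(1−ρ) = 0.3128/0.6872 = 0.4551

Final: 0.4551


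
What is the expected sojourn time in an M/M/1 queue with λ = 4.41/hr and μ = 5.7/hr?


W = 1/(μ−λ) = 1/(5.7 − 4.41) = 1/1.29 = 0.7752 hr

Final: 0.7752 hr


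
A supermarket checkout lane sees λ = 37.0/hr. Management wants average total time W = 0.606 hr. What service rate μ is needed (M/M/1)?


W = 1/(μ−λ) ⇒ μ − λ = 1/W = 1/0.606 = 1.6502
μ = λ + 1/W = 37.0 + 1.6502 = 38.6502 per hr

Final: 38.6502 /hr


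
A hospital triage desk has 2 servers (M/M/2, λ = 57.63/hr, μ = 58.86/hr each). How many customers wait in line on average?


a = λ/μ = 0.9791; ρ = a/2 = 0.4896
P₀ = 0.342686
Lq = P₀·a^c·ρ / (c!·(1−ρ)²) = 0.342686·0.95864·0.4896/(2·0.26056)
= 0.30862

Final: 0.30862


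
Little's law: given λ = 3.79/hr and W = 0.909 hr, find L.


L = λW = 3.79·0.909 = 3.4451

Final: 3.4451


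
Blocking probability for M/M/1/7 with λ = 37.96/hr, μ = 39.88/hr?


ρ = λ/μ = 37.96/39.88 = 0.9519
P_K = (1−ρ)ρ^K/(1−ρ^(K+1)) = (0.04814·0.707942)/(1 − 0.673858)
= 0.034083/0.326142 = 0.104505

Final: 0.104505


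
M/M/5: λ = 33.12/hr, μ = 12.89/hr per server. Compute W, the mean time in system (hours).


a = 2.5694; ρ = 0.5139; P₀ = 0.074440
Lq = P₀·a^c·ρ/(c!(1−ρ)²) = 0.15108
Wq = Lq/λ = 0.15108/33.12 = 0.004562 hr
W = Wq + 1/μ = 0.004562 + 0.07758 = 0.08214 hr

Final: 0.08214 hr


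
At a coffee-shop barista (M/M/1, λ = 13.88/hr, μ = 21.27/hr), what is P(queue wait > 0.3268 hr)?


ρ = 13.88/21.27 = 0.6526
P(Wq > t) = ρ·e^{−(μ−λ)t} = 0.6526·e^{−2.4151}
= 0.6526·0.089363 = 0.058315

Final: 0.058315


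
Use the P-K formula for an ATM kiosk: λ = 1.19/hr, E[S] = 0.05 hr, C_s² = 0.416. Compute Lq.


ρ = λ·E[S] = 1.19·0.05 = 0.05950
Lq = ρ²(1+C_s²)/(2(1−ρ)) = 0.003540·(1+0.416)/(2·0.9405)
= 0.003540·1.4160/1.8810 = 0.002665

Final: 0.002665


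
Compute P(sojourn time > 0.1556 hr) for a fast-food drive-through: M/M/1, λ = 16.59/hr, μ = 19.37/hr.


W ~ Exponential(μ−λ) for M/M/1.
μ − λ = 19.37 − 16.59 = 2.7800
P(W > t) = e^{−(μ−λ)t} = e^{−0.4326} = 0.648841

Final: 0.648841


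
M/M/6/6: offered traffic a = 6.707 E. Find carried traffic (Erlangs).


B(6,6.707) = 0.312686 (Erlang-B)
Carried load = a(1 − B) = 6.707·(1 − 0.312686) = 6.707·0.687314 = 4.6098 E

Final: 4.6098 Erlangs


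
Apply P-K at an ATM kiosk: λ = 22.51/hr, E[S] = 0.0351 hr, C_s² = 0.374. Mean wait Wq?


ρ = λ·E[S] = 22.51·0.0351 = 0.7901
E[S²] = E[S]²(1+C_s²) = 0.0351²·(1+0.374) = 0.001693
Wq = λ·E[S²]/(2(1−ρ)) = 22.51·0.001693/(2·0.2099) = 0.09077 hr

Final: 0.09077 hr


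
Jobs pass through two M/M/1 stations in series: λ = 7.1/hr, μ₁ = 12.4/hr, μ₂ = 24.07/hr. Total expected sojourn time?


Each node sees arrival rate λ = 7.1/hr (tandem ⇒ throughput preserved).
W₁ = 1/(μ₁−λ) = 1/(12.4−7.1) = 0.18868 hr
W₂ = 1/(μ₂−λ) = 1/(24.07−7.1) = 0.05893 hr
W_total = W₁ + W₂ = 0.18868 + 0.05893 = 0.24761 hr

Final: 0.24761 hr


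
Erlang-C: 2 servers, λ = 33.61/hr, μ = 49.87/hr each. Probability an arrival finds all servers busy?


a = λ/μ = 0.6740; ρ = a/2 = 0.3370
P₀ = 0.495913 (from M/M/c formula)
C(c,a) = [a^c/(c!(1−ρ))]·P₀ = [0.45421/(2·0.6630)]·0.495913
= 0.34253·0.495913 = 0.169865

Final: 0.169865


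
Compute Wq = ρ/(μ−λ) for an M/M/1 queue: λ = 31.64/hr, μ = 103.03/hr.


ρ = 31.64/103.03 = 0.3071
Wq = ρ/(μ−λ) = 0.3071/(103.03 − 31.64) = 0.3071/71.39 = 0.004302 hr

Final: 0.004302 hr


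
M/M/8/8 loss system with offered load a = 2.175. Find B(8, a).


B(c,a) = (a^c/c!) / Σ_{k=0}^{c} a^k/k!
a^8/8! = 0.012421
Σ terms (k=0..8): 1.00000 + 2.17500 + 2.36531 + 1.71485 + 0.93245 + 0.40562 + 0.14704 + 0.04569 + 0.01242 = 8.798373
B = 0.012421/8.798373 = 0.001412

Final: 0.001412


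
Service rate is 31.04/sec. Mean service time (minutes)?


Mean service time = 1/μ = 1/31.04 second = 0.03222 second
In minutes: 0.03222 × 0.0166667 = 0.0005369 min

Final: 0.0005369 min


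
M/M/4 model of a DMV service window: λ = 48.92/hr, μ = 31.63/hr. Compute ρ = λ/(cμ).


ρ = λ/(cμ) = 48.92/(4·31.63) = 48.92/126.52 = 0.3867

Final: 0.3867


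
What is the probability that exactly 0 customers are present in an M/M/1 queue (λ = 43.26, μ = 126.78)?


ρ = 43.26/126.78 = 0.3412
P_n = (1−ρ)·ρ^n = (1 − 0.3412)·0.3412^0 = 0.6588·1.000000 = 0.658779

Final: 0.658779


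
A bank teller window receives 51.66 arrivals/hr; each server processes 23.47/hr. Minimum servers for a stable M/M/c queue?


Stability requires cμ > λ ⇔ c > λ/μ.
λ/μ = 51.66/23.47 = 2.2011
Minimum integer c = ⌊2.2011⌋ + 1 = 3
Check: 3·23.47 = 70.41 > 51.66, while 2·23.47 = 46.94 ≤ 51.66

Final: 3 servers


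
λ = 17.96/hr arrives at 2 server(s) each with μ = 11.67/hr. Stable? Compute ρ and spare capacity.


Total capacity cμ = 2·11.67 = 23.34/hr
ρ = λ/(cμ) = 17.96/23.34 = 0.7695
Stable ⇔ ρ < 1: YES
Spare capacity = cμ − λ = 23.34 − 17.96 = 5.38/hr

Final: ρ = 0.7695; stable; margin = 5.38/hr


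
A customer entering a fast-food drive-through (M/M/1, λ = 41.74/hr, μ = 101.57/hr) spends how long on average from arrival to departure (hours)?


W = 1/(μ−λ) = 1/(101.57 − 41.74) = 1/59.83 = 0.01671 hr

Final: 0.01671 hr


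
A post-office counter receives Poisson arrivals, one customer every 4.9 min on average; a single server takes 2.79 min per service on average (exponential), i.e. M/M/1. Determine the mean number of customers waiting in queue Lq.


λ = 60/4.9 = 12.2449 /hr
μ = 60/2.79 = 21.5054 /hr
ρ = λ/μ = 12.2449/21.5054 = 0.5694
Lq = ρ²/(1−ρ) = 0.3242/0.4306 = 0.7529

Final: 0.7529


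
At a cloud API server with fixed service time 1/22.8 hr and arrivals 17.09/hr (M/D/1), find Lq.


ρ = 17.09/22.8 = 0.7496
M/D/1: Lq = ρ²/(2(1−ρ)) = 0.5618/(2·0.2504) = 1.12172

Final: 1.12172


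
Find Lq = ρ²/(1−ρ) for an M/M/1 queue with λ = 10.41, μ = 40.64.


ρ = 10.41/40.64 = 0.2562
Lq = ρ²/(1−ρ) = 0.06561/0.7438 = 0.08821

Final: 0.08821


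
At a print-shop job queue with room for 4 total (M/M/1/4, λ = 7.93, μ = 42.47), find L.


ρ = 7.93/42.47 = 0.1867
L = ρ[1 − (K+1)ρ^K + Kρ^(K+1)] / [(1−ρ)(1−ρ^(K+1))]
Numerator: 0.1867·(1 − 5·0.001216 + 4·0.0002270) = 0.185755
Denominator: (0.8133)·(0.999773) = 0.813095
L = 0.185755/0.813095 = 0.2285

Final: 0.2285


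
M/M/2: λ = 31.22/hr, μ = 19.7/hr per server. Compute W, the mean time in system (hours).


a = 1.5848; ρ = 0.7924; P₀ = 0.115831
Lq = P₀·a^c·ρ/(c!(1−ρ)²) = 2.67394
Wq = Lq/λ = 2.67394/31.22 = 0.08565 hr
W = Wq + 1/μ = 0.08565 + 0.05076 = 0.13641 hr

Final: 0.13641 hr


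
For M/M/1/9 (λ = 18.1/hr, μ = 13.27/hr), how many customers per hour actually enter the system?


ρ = 1.3640; P_K = (1−ρ)ρ^9/(1−ρ^10) = 0.279386
λ_eff = λ(1 − P_K) = 18.1·(1 − 0.279386) = 18.1·0.720614 = 13.0431 /hr

Final: 13.0431 /hr


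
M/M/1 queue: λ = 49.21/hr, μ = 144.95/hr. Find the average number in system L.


ρ = λ/μ = 49.21/144.95 = 0.3395
L = ρ/(1−ρ) = 0.3395/(1 − 0.3395) = 0.3395/0.6605 = 0.5140

Final: 0.5140


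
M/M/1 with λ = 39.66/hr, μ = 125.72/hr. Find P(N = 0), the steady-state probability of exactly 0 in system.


ρ = 39.66/125.72 = 0.3155
P_n = (1−ρ)·ρ^n = (1 − 0.3155)·0.3155^0 = 0.6845·1.000000 = 0.684537

Final: 0.684537


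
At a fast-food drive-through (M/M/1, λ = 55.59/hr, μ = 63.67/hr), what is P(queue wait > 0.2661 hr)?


ρ = 55.59/63.67 = 0.8731
P(Wq > t) = ρ·e^{−(μ−λ)t} = 0.8731·e^{−2.1501}
= 0.8731·0.116474 = 0.101693

Final: 0.101693


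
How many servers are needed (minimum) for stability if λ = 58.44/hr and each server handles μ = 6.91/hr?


Stability requires cμ > λ ⇔ c > λ/μ.
λ/μ = 58.44/6.91 = 8.4573
Minimum integer c = ⌊8.4573⌋ + 1 = 9
Check: 9·6.91 = 62.19 > 58.44, while 8·6.91 = 55.28 ≤ 58.44

Final: 9 servers


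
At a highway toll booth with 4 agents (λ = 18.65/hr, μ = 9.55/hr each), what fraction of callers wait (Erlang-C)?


a = λ/μ = 1.9529; ρ = a/4 = 0.4882
P₀ = 0.137265 (from M/M/c formula)
C(c,a) = [a^c/(c!(1−ρ))]·P₀ = [14.54460/(24·0.5118)]·0.137265
= 1.18415·0.137265 = 0.162542

Final: 0.162542


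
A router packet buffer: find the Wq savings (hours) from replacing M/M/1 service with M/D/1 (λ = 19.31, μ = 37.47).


ρ = 19.31/37.47 = 0.5153
Wq(M/M/1) = ρ/(μ−λ) = 0.5153/18.16 = 0.02838 hr
Wq(M/D/1) = ρ/(2(μ−λ)) = 0.01419 hr
Savings = 0.02838 − 0.01419 = 0.01419 hr

Final: 0.01419 hr


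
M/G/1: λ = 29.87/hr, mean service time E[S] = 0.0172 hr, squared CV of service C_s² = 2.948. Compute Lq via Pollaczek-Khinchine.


ρ = λ·E[S] = 29.87·0.0172 = 0.5138
Lq = ρ²(1+C_s²)/(2(1−ρ)) = 0.2640·(1+2.948)/(2·0.4862)
= 0.2640·3.9480/0.9725 = 1.07159

Final: 1.07159


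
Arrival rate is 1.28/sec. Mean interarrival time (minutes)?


Mean interarrival time = 1/λ = 1/1.28 second = 0.78125 second
In minutes: 0.78125 × 0.0166667 = 0.01302 min

Final: 0.01302 min


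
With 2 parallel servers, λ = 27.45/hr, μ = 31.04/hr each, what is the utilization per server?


ρ = λ/(cμ) = 27.45/(2·31.04) = 27.45/62.08 = 0.4422

Final: 0.4422


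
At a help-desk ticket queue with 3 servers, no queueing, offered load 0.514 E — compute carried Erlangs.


B(3,0.514) = 0.013563 (Erlang-B)
Carried load = a(1 − B) = 0.514·(1 − 0.013563) = 0.514·0.986437 = 0.5070 E

Final: 0.5070 Erlangs


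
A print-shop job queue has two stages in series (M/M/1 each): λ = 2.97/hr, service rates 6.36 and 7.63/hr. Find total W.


Each node sees arrival rate λ = 2.97/hr (tandem ⇒ throughput preserved).
W₁ = 1/(μ₁−λ) = 1/(6.36−2.97) = 0.29499 hr
W₂ = 1/(μ₂−λ) = 1/(7.63−2.97) = 0.21459 hr
W_total = W₁ + W₂ = 0.29499 + 0.21459 = 0.50958 hr

Final: 0.50958 hr


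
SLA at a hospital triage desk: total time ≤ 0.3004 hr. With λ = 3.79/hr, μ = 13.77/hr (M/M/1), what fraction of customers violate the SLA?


W ~ Exponential(μ−λ) for M/M/1.
μ − λ = 13.77 − 3.79 = 9.9800
P(W > t) = e^{−(μ−λ)t} = e^{−2.9980} = 0.049887

Final: 0.049887


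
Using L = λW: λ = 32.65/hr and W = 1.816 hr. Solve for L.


L = λW = 32.65·1.816 = 59.2924

Final: 59.2924


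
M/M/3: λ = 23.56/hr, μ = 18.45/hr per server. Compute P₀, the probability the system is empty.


a = λ/μ = 23.56/18.45 = 1.2770; ρ = a/c = 0.4257
Σ_{k=0}^{2} a^k/k! (terms k=0..2) = 1.00000 + 1.27696 + 0.81532 = 3.09228
Tail: a^3/(3!(1−ρ)) = 2.08227/(6·0.5743) = 0.60424
P₀ = 1/(3.09228 + 0.60424) = 1/3.69653 = 0.270524

Final: 0.270524


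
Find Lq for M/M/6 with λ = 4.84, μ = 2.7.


a = λ/μ = 1.7926; ρ = a/6 = 0.2988
P₀ = 0.166402
Lq = P₀·a^c·ρ / (c!·(1−ρ)²) = 0.166402·33.18101·0.2988/(720·0.49173)
= 0.004659

Final: 0.004659


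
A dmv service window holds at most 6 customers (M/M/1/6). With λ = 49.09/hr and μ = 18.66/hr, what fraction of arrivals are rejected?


ρ = λ/μ = 49.09/18.66 = 2.6308
P_K = (1−ρ)ρ^K/(1−ρ^(K+1)) = (-1.6308·331.503682)/(1 − 872.106953)
= -540.603271/-871.106953 = 0.620593

Final: 0.620593


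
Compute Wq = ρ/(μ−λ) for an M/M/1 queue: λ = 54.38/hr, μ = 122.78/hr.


ρ = 54.38/122.78 = 0.4429
Wq = ρ/(μ−λ) = 0.4429/(122.78 − 54.38) = 0.4429/68.40 = 0.006475 hr

Final: 0.006475 hr


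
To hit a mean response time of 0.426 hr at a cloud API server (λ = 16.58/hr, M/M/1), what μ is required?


W = 1/(μ−λ) ⇒ μ − λ = 1/W = 1/0.426 = 2.3474
μ = λ + 1/W = 16.58 + 2.3474 = 18.9274 per hr

Final: 18.9274 /hr


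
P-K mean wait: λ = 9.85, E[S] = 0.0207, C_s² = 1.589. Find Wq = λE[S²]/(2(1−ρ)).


ρ = λ·E[S] = 9.85·0.0207 = 0.2039
E[S²] = E[S]²(1+C_s²) = 0.0207²·(1+1.589) = 0.001109
Wq = λ·E[S²]/(2(1−ρ)) = 9.85·0.001109/(2·0.7961) = 0.006863 hr

Final: 0.006863 hr


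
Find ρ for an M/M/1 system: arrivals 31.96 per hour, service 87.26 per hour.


ρ = λ/μ = 31.96/87.26 = 0.3663

Final: 0.3663


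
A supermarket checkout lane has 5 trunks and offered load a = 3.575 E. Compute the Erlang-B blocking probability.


B(c,a) = (a^c/c!) / Σ_{k=0}^{c} a^k/k!
a^5/5! = 4.866301
Σ terms (k=0..5): 1.00000 + 3.57500 + 6.39031 + 7.61512 + 6.80602 + 4.86630 = 30.252752
B = 4.866301/30.252752 = 0.160855

Final: 0.160855


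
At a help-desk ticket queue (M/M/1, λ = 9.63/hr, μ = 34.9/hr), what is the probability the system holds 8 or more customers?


ρ = 9.63/34.9 = 0.2759
P(N ≥ n) = ρ^n = 0.2759^8 = 0.00003361

Final: 0.00003361


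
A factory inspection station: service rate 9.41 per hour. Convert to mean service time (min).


Mean service time = 1/μ = 1/9.41 hour = 0.10627 hour
In minutes: 0.10627 × 60 = 6.3762 min

Final: 6.3762 min


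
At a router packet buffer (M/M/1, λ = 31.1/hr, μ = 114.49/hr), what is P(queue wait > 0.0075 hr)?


ρ = 31.1/114.49 = 0.2716
P(Wq > t) = ρ·e^{−(μ−λ)t} = 0.2716·e^{−0.6254}
= 0.2716·0.535034 = 0.145336

Final: 0.145336


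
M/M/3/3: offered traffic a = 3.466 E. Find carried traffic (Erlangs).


B(3,3.466) = 0.398549 (Erlang-B)
Carried load = a(1 − B) = 3.466·(1 − 0.398549) = 3.466·0.601451 = 2.0846 E

Final: 2.0846 Erlangs


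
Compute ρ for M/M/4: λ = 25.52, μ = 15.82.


ρ = λ/(cμ) = 25.52/(4·15.82) = 25.52/63.28 = 0.4033

Final: 0.4033


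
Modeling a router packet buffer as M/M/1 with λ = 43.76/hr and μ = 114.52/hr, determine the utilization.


ρ = λ/μ = 43.76/114.52 = 0.3821

Final: 0.3821


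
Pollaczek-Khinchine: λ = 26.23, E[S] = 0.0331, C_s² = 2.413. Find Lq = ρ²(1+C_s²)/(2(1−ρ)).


ρ = λ·E[S] = 26.23·0.0331 = 0.8682
Lq = ρ²(1+C_s²)/(2(1−ρ)) = 0.7538·(1+2.413)/(2·0.1318)
= 0.7538·3.4130/0.2636 = 9.76082

Final: 9.76082


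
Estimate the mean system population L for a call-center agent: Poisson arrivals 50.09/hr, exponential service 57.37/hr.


ρ = λ/μ = 50.09/57.37 = 0.8731
L = ρ/(1−ρ) = 0.8731/(1 − 0.8731) = 0.8731/0.1269 = 6.8805

Final: 6.8805


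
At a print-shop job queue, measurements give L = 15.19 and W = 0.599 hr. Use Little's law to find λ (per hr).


λ = L/W = 15.19/0.599 = 25.3589 /hr

Final: 25.3589 /hr


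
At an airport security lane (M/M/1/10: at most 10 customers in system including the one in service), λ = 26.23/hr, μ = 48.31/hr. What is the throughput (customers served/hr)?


ρ = 0.5430; P_K = (1−ρ)ρ^10/(1−ρ^11) = 0.001019
λ_eff = λ(1 − P_K) = 26.23·(1 − 0.001019) = 26.23·0.998981 = 26.2033 /hr

Final: 26.2033 /hr


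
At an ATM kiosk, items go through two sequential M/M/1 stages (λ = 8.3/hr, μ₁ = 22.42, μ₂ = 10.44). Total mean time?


Each node sees arrival rate λ = 8.3/hr (tandem ⇒ throughput preserved).
W₁ = 1/(μ₁−λ) = 1/(22.42−8.3) = 0.07082 hr
W₂ = 1/(μ₂−λ) = 1/(10.44−8.3) = 0.46729 hr
W_total = W₁ + W₂ = 0.07082 + 0.46729 = 0.53811 hr

Final: 0.53811 hr


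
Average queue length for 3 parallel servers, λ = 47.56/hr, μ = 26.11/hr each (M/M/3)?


a = λ/μ = 1.8215; ρ = a/3 = 0.6072
P₀ = 0.141950
Lq = P₀·a^c·ρ / (c!·(1−ρ)²) = 0.141950·6.04373·0.6072/(6·0.15431)
= 0.56261

Final: 0.56261


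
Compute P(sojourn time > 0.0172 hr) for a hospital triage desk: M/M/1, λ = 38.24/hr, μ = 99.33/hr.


W ~ Exponential(μ−λ) for M/M/1.
μ − λ = 99.33 − 38.24 = 61.0900
P(W > t) = e^{−(μ−λ)t} = e^{−1.0507} = 0.349676

Final: 0.349676


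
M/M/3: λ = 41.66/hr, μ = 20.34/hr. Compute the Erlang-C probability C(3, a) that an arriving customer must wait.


a = λ/μ = 2.0482; ρ = a/3 = 0.6827
P₀ = 0.103527 (from M/M/c formula)
C(c,a) = [a^c/(c!(1−ρ))]·P₀ = [8.59221/(6·0.3173)]·0.103527
= 4.51357·0.103527 = 0.467279

Final: 0.467279


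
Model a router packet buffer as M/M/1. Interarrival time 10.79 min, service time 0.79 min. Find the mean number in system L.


λ = 60/10.79 = 5.5607 /hr
μ = 60/0.79 = 75.9494 /hr
ρ = λ/μ = 5.5607/75.9494 = 0.07322
L = ρ/(1−ρ) = 0.07322/0.9268 = 0.07900

Final: 0.07900


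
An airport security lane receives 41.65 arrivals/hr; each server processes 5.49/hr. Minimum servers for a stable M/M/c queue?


Stability requires cμ > λ ⇔ c > λ/μ.
λ/μ = 41.65/5.49 = 7.5865
Minimum integer c = ⌊7.5865⌋ + 1 = 8
Check: 8·5.49 = 43.92 > 41.65, while 7·5.49 = 38.43 ≤ 41.65

Final: 8 servers


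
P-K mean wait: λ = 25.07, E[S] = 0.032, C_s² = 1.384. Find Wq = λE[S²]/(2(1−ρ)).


ρ = λ·E[S] = 25.07·0.032 = 0.8022
E[S²] = E[S]²(1+C_s²) = 0.032²·(1+1.384) = 0.002441
Wq = λ·E[S²]/(2(1−ρ)) = 25.07·0.002441/(2·0.1978) = 0.15474 hr

Final: 0.15474 hr


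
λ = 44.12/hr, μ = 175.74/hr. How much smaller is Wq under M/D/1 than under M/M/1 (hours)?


ρ = 44.12/175.74 = 0.2511
Wq(M/M/1) = ρ/(μ−λ) = 0.2511/131.62 = 0.001907 hr
Wq(M/D/1) = ρ/(2(μ−λ)) = 0.0009537 hr
Savings = 0.001907 − 0.0009537 = 0.0009537 hr

Final: 0.0009537 hr


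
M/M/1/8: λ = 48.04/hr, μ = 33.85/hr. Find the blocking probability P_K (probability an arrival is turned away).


ρ = λ/μ = 48.04/33.85 = 1.4192
P_K = (1−ρ)ρ^K/(1−ρ^(K+1)) = (-0.4192·16.457149)/(1 − 23.356025)
= -6.898876/-22.356025 = 0.308591

Final: 0.308591


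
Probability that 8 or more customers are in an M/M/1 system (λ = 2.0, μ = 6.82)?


ρ = 2.0/6.82 = 0.2933
P(N ≥ n) = ρ^n = 0.2933^8 = 0.00005470

Final: 0.00005470


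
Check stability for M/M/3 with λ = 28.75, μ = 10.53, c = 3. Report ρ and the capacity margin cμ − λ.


Total capacity cμ = 3·10.53 = 31.59/hr
ρ = λ/(cμ) = 28.75/31.59 = 0.9101
Stable ⇔ ρ < 1: YES
Spare capacity = cμ − λ = 31.59 − 28.75 = 2.84/hr

Final: ρ = 0.9101; stable; margin = 2.84/hr


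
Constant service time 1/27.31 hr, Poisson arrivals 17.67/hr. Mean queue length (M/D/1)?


ρ = 17.67/27.31 = 0.6470
M/D/1: Lq = ρ²/(2(1−ρ)) = 0.4186/(2·0.3530) = 0.59299

Final: 0.59299


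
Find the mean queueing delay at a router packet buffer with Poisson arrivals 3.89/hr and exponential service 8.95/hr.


ρ = 3.89/8.95 = 0.4346
Wq = ρ/(μ−λ) = 0.4346/(8.95 − 3.89) = 0.4346/5.06 = 0.08590 hr

Final: 0.08590 hr


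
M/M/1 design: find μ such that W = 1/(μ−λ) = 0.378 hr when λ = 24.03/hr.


W = 1/(μ−λ) ⇒ μ − λ = 1/W = 1/0.378 = 2.6455
μ = λ + 1/W = 24.03 + 2.6455 = 26.6755 per hr

Final: 26.6755 /hr


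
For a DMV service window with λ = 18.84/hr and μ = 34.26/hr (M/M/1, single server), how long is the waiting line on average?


ρ = 18.84/34.26 = 0.5499
Lq = ρ²/(1−ρ) = 0.3024/0.4501 = 0.6719

Final: 0.6719


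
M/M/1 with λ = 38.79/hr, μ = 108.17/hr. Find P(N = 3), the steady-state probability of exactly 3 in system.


ρ = 38.79/108.17 = 0.3586
P_n = (1−ρ)·ρ^n = (1 − 0.3586)·0.3586^3 = 0.6414·0.046115 = 0.029578

Final: 0.029578


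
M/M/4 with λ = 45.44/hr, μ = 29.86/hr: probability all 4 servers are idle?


a = λ/μ = 45.44/29.86 = 1.5218; ρ = a/c = 0.3804
Σ_{k=0}^{3} a^k/k! (terms k=0..3) = 1.00000 + 1.52177 + 1.15789 + 0.58735 = 4.26700
Tail: a^4/(4!(1−ρ)) = 5.36283/(24·0.6196) = 0.36066
P₀ = 1/(4.26700 + 0.36066) = 1/4.62767 = 0.216092

Final: 0.216092


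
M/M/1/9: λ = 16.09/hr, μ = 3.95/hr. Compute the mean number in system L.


ρ = 16.09/3.95 = 4.0734
L = ρ[1 − (K+1)ρ^K + Kρ^(K+1)] / [(1−ρ)(1−ρ^(K+1))]
Numerator: 4.0734·(1 − 10·308766.756903 + 9·1257735.979384) = 33532200.526319
Denominator: (-3.0734)·(-1257734.979384) = 3865544.974614
L = 33532200.526319/3865544.974614 = 8.6746

Final: 8.6746


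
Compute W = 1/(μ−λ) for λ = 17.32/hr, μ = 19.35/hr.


W = 1/(μ−λ) = 1/(19.35 − 17.32) = 1/2.03 = 0.4926 hr

Final: 0.4926 hr


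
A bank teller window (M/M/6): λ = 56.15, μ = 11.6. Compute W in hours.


a = 4.8405; ρ = 0.8068; P₀ = 0.005750
Lq = P₀·a^c·ρ/(c!(1−ρ)²) = 2.21903
Wq = Lq/λ = 2.21903/56.15 = 0.03952 hr
W = Wq + 1/μ = 0.03952 + 0.08621 = 0.12573 hr

Final: 0.12573 hr


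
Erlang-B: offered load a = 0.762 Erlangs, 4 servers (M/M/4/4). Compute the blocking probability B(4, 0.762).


B(c,a) = (a^c/c!) / Σ_{k=0}^{c} a^k/k!
a^4/4! = 0.014048
Σ terms (k=0..4): 1.00000 + 0.76200 + 0.29032 + 0.07374 + 0.01405 = 2.140112
B = 0.014048/2.140112 = 0.006564

Final: 0.006564


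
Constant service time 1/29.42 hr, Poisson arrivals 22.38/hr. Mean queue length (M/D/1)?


ρ = 22.38/29.42 = 0.7607
M/D/1: Lq = ρ²/(2(1−ρ)) = 0.5787/(2·0.2393) = 1.20914

Final: 1.20914


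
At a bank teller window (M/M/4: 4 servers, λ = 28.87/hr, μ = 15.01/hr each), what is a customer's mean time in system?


a = 1.9234; ρ = 0.4808; P₀ = 0.141696
Lq = P₀·a^c·ρ/(c!(1−ρ)²) = 0.14415
Wq = Lq/λ = 0.14415/28.87 = 0.004993 hr
W = Wq + 1/μ = 0.004993 + 0.06662 = 0.07162 hr

Final: 0.07162 hr


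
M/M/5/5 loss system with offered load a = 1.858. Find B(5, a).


B(c,a) = (a^c/c!) / Σ_{k=0}^{c} a^k/k!
a^5/5! = 0.184522
Σ terms (k=0..5): 1.00000 + 1.85800 + 1.72608 + 1.06902 + 0.49656 + 0.18452 = 6.334184
B = 0.184522/6.334184 = 0.029131

Final: 0.029131


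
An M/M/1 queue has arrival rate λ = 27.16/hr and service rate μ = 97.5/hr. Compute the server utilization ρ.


ρ = λ/μ = 27.16/97.5 = 0.2786

Final: 0.2786


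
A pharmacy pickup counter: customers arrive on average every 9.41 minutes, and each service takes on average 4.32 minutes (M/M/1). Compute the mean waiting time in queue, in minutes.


λ = 60/9.41 = 6.3762 /hr
μ = 60/4.32 = 13.8889 /hr
ρ = λ/μ = 6.3762/13.8889 = 0.4591
Wq = ρ/(μ−λ) = 0.4591/(13.8889−6.3762) = 0.06111 hr
In minutes: 0.06111·60 = 3.666 min

Final: 3.666 min
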